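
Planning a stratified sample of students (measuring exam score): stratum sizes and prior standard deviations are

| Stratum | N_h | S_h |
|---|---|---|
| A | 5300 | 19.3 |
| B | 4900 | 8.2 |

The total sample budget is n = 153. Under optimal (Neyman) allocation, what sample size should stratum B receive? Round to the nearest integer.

Neyman allocation: n_h = n · N_h S_h / Σ N_i S_i, with n = 153.
  stratum A: N_h·S_h = 5300·19.3 = 102290.00
  stratum B: N_h·S_h = 4900·8.2 = 40180.00
Σ N_h S_h = 142470.00
n for stratum B = 153·40180.00/142470.00 = 43.150 → 43

43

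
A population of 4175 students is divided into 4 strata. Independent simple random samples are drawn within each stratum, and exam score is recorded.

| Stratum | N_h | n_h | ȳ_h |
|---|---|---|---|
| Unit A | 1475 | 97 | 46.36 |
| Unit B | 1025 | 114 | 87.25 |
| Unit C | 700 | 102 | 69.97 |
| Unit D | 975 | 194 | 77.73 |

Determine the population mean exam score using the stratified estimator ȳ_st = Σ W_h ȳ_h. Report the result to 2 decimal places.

N = Σ N_h = 4175. Stratum weights W_h = N_h/N.
ȳ_st = (1475·46.36 + 1025·87.25 + 700·69.97 + 975·77.73) / 4175 = 67.6834

ȳ_st ≈ 67.68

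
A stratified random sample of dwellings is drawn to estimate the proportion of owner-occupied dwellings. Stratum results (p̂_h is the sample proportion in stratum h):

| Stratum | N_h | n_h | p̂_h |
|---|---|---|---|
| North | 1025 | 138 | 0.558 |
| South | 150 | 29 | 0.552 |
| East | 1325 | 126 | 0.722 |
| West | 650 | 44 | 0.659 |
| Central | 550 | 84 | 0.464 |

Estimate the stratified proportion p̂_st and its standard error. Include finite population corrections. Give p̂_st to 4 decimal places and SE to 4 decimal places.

p̂_st ≈ 0.6203, SE ≈ 0.0229

N = 3700; stratum weights W_h = N_h/N.
p̂_st = Σ W_h p̂_h = (1025·0.558 + 150·0.552 + 1325·0.722 + 650·0.659 + 550·0.464)/3700 = 0.62026
V̂(p̂_st) = Σ W_h² (1 − n_h/N_h) p̂_h(1−p̂_h)/(n_h−1):
  stratum North: (1025/3700)²·(1 − 138/1025)·0.558·0.442/137 = 0.000119558
  stratum South: (150/3700)²·(1 − 29/150)·0.552·0.448/28 = 1.17093e-05
  stratum East: (1325/3700)²·(1 − 126/1325)·0.722·0.278/125 = 0.000186339
  stratum West: (650/3700)²·(1 − 44/650)·0.659·0.341/43 = 0.000150367
  stratum Central: (550/3700)²·(1 − 84/550)·0.464·0.536/83 = 5.60983e-05
V̂(p̂_st) = 0.000524072; SE = √V̂ = 0.0228926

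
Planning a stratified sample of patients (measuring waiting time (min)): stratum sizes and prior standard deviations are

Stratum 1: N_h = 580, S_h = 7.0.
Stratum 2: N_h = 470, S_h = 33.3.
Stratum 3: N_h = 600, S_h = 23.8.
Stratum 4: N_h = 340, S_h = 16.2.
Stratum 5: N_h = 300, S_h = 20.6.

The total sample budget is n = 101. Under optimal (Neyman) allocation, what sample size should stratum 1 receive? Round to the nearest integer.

Neyman allocation: n_h = n · N_h S_h / Σ N_i S_i, with n = 101.
  stratum 1: N_h·S_h = 580·7.0 = 4060.00
  stratum 2: N_h·S_h = 470·33.3 = 15651.00
  stratum 3: N_h·S_h = 600·23.8 = 14280.00
  stratum 4: N_h·S_h = 340·16.2 = 5508.00
  stratum 5: N_h·S_h = 300·20.6 = 6180.00
Σ N_h S_h = 45679.00
n for stratum 1 = 101·4060.00/45679.00 = 8.977 → 9

9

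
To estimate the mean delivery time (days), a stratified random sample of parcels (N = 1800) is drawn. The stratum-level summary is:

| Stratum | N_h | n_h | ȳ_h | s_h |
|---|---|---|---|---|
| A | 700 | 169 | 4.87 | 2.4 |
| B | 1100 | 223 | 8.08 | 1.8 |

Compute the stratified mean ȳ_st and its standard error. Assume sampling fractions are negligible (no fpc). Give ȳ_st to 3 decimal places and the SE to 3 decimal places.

ȳ_st = Σ W_h ȳ_h = (700·4.87 + 1100·8.08)/1800 = 6.83167
V̂(ȳ_st) = Σ W_h² s_h²/n_h, with W_h = N_h/N and N = 1800:
  stratum A: (700/1800)²·2.4²/169 = 0.0051545
  stratum B: (1100/1800)²·1.8²/223 = 0.00542601
V̂(ȳ_st) = 0.0105805
SE(ȳ_st) = √0.0105805 = 0.102862

ȳ_st ≈ 6.832, SE ≈ 0.103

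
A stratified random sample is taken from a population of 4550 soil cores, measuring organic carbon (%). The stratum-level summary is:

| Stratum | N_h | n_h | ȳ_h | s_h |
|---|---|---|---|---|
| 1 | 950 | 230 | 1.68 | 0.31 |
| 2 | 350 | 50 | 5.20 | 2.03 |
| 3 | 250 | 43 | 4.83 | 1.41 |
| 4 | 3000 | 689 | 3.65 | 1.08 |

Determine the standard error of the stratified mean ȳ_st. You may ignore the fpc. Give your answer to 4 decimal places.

SE(ȳ_st) ≈ 0.0372

V̂(ȳ_st) = Σ W_h² s_h²/n_h, with W_h = N_h/N and N = 4550:
  stratum 1: (950/4550)²·0.31²/230 = 1.82146e-05
  stratum 2: (350/4550)²·2.03²/50 = 0.00048768
  stratum 3: (250/4550)²·1.41²/43 = 0.000139581
  stratum 4: (3000/4550)²·1.08²/689 = 0.000735949
V̂(ȳ_st) = 0.00138143
SE(ȳ_st) = √0.00138143 = 0.0371675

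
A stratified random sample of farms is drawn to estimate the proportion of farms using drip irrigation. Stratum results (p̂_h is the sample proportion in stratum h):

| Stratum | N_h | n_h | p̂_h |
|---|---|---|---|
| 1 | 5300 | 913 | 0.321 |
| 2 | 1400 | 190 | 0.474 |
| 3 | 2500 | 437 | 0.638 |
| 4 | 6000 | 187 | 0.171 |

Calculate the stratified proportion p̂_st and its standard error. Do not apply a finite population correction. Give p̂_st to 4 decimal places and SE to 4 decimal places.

p̂_st ≈ 0.3280, SE ≈ 0.0132

N = 15200; stratum weights W_h = N_h/N.
p̂_st = Σ W_h p̂_h = (5300·0.321 + 1400·0.474 + 2500·0.638 + 6000·0.171)/15200 = 0.32802
V̂(p̂_st) = Σ W_h² p̂_h(1−p̂_h)/(n_h−1):
  stratum 1: (5300/15200)²·0.321·0.679/912 = 2.90566e-05
  stratum 2: (1400/15200)²·0.474·0.526/189 = 1.11911e-05
  stratum 3: (2500/15200)²·0.638·0.362/436 = 1.43297e-05
  stratum 4: (6000/15200)²·0.171·0.829/186 = 0.000118755
V̂(p̂_st) = 0.000173333; SE = √V̂ = 0.0131656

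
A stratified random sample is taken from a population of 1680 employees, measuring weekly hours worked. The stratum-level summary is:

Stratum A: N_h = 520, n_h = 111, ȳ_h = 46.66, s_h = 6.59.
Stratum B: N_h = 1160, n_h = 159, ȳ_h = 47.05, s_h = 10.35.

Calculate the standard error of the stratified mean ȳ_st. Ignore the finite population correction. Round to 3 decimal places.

SE(ȳ_st) ≈ 0.599

V̂(ȳ_st) = Σ W_h² s_h²/n_h, with W_h = N_h/N and N = 1680:
  stratum A: (520/1680)²·6.59²/111 = 0.0374831
  stratum B: (1160/1680)²·10.35²/159 = 0.321204
V̂(ȳ_st) = 0.358687
SE(ȳ_st) = √0.358687 = 0.598905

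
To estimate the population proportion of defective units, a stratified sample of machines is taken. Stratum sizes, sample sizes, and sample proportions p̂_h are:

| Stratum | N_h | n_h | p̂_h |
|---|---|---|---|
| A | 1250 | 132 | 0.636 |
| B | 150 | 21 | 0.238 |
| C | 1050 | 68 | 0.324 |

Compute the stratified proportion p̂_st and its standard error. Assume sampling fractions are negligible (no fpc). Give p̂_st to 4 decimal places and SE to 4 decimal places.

N = 2450; stratum weights W_h = N_h/N.
p̂_st = Σ W_h p̂_h = (1250·0.636 + 150·0.238 + 1050·0.324)/2450 = 0.47792
V̂(p̂_st) = Σ W_h² p̂_h(1−p̂_h)/(n_h−1):
  stratum A: (1250/2450)²·0.636·0.364/131 = 0.000460018
  stratum B: (150/2450)²·0.238·0.762/20 = 3.39901e-05
  stratum C: (1050/2450)²·0.324·0.676/67 = 0.000600431
V̂(p̂_st) = 0.00109444; SE = √V̂ = 0.0330823

p̂_st ≈ 0.4779, SE ≈ 0.0331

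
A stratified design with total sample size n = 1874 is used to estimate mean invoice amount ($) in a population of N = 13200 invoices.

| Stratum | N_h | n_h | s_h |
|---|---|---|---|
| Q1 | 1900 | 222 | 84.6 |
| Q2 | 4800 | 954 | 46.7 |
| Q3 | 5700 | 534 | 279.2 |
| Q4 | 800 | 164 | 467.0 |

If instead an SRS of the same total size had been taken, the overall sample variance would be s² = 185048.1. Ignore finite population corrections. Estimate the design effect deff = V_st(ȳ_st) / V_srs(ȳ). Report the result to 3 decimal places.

V̂(ȳ_st) = Σ W_h² s_h²/n_h, with W_h = N_h/N and N = 13200:
  stratum Q1: (1900/13200)²·84.6²/222 = 0.667955
  stratum Q2: (4800/13200)²·46.7²/954 = 0.302287
  stratum Q3: (5700/13200)²·279.2²/534 = 27.2202
  stratum Q4: (800/13200)²·467.0²/164 = 4.88452
V_st = 33.075
V_srs = s²/n = 185048.1/1874 = 98.745
deff = V_st / V_srs = 33.075/98.745 = 0.3350

deff ≈ 0.335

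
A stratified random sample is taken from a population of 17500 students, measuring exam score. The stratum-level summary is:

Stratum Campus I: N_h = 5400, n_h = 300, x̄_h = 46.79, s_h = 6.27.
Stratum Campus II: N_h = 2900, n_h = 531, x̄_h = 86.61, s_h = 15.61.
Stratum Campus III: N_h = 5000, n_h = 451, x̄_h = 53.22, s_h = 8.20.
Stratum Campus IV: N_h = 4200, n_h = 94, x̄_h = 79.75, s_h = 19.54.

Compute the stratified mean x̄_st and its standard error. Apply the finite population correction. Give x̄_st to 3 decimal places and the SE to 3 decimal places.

x̄_st = Σ W_h x̄_h = (5400·46.79 + 2900·86.61 + 5000·53.22 + 4200·79.75)/17500 = 63.13629
V̂(x̄_st) = Σ W_h² (1 − n_h/N_h) s_h²/n_h, with W_h = N_h/N and N = 17500:
  stratum Campus I: (5400/17500)²·(1 − 300/5400)·6.27²/300 = 0.0117842
  stratum Campus II: (2900/17500)²·(1 − 531/2900)·15.61²/531 = 0.0102943
  stratum Campus III: (5000/17500)²·(1 − 451/5000)·8.20²/451 = 0.0110729
  stratum Campus IV: (4200/17500)²·(1 − 94/4200)·19.54²/94 = 0.228725
V̂(x̄_st) = 0.261876
SE(x̄_st) = √0.261876 = 0.511739

x̄_st ≈ 63.136, SE ≈ 0.512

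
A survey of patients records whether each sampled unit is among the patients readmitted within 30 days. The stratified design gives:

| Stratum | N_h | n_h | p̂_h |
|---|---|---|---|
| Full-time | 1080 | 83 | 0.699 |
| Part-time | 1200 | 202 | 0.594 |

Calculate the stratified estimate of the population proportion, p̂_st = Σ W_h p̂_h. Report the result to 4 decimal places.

p̂_st ≈ 0.6437

N = 2280; stratum weights W_h = N_h/N.
p̂_st = Σ W_h p̂_h = (1080·0.699 + 1200·0.594)/2280 = 0.64374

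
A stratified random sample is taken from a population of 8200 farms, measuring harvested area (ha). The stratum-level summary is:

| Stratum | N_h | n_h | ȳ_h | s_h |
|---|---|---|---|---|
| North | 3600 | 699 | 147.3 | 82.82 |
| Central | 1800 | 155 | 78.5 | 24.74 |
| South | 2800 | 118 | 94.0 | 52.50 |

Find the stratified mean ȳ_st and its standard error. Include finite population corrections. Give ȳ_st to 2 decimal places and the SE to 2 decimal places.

ȳ_st = Σ W_h ȳ_h = (3600·147.3 + 1800·78.5 + 2800·94.0)/8200 = 113.99756
V̂(ȳ_st) = Σ W_h² (1 − n_h/N_h) s_h²/n_h, with W_h = N_h/N and N = 8200:
  stratum North: (3600/8200)²·(1 − 699/3600)·82.82²/699 = 1.52411
  stratum Central: (1800/8200)²·(1 − 155/1800)·24.74²/155 = 0.173892
  stratum South: (2800/8200)²·(1 − 118/2800)·52.50²/118 = 2.60871
V̂(ȳ_st) = 4.30671
SE(ȳ_st) = √4.30671 = 2.07526

ȳ_st ≈ 114.00, SE ≈ 2.08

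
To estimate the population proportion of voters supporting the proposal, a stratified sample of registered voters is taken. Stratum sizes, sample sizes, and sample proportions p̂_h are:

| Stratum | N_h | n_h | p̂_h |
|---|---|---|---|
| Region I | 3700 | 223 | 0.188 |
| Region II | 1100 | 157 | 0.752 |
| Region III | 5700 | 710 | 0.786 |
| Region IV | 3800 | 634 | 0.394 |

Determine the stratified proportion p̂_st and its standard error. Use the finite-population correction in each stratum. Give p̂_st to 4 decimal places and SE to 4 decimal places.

p̂_st ≈ 0.5245, SE ≈ 0.0102

N = 14300; stratum weights W_h = N_h/N.
p̂_st = Σ W_h p̂_h = (3700·0.188 + 1100·0.752 + 5700·0.786 + 3800·0.394)/14300 = 0.52449
V̂(p̂_st) = Σ W_h² (1 − n_h/N_h) p̂_h(1−p̂_h)/(n_h−1):
  stratum Region I: (3700/14300)²·(1 − 223/3700)·0.188·0.812/222 = 4.32609e-05
  stratum Region II: (1100/14300)²·(1 − 157/1100)·0.752·0.248/156 = 6.06425e-06
  stratum Region III: (5700/14300)²·(1 − 710/5700)·0.786·0.214/709 = 3.29984e-05
  stratum Region IV: (3800/14300)²·(1 − 634/3800)·0.394·0.606/633 = 2.21915e-05
V̂(p̂_st) = 0.000104515; SE = √V̂ = 0.0102233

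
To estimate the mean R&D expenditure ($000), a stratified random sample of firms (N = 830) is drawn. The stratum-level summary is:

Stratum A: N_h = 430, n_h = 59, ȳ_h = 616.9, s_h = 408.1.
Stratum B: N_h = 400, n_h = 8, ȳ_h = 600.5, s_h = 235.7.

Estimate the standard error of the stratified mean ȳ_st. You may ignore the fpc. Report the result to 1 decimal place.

V̂(ȳ_st) = Σ W_h² s_h²/n_h, with W_h = N_h/N and N = 830:
  stratum A: (430/830)²·408.1²/59 = 757.638
  stratum B: (400/830)²·235.7²/8 = 1612.85
V̂(ȳ_st) = 2370.48
SE(ȳ_st) = √2370.48 = 48.6876

SE(ȳ_st) ≈ 48.7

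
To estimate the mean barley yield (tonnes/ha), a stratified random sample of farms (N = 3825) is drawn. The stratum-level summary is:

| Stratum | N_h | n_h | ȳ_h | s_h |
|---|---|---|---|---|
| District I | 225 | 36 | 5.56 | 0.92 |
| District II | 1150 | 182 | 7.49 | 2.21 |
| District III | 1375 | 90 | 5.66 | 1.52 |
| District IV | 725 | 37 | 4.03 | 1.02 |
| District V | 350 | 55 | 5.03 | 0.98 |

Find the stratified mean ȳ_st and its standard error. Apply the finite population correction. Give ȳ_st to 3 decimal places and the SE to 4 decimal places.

ȳ_st ≈ 5.838, SE ≈ 0.0793

ȳ_st = Σ W_h ȳ_h = (225·5.56 + 1150·7.49 + 1375·5.66 + 725·4.03 + 350·5.03)/3825 = 5.83771
V̂(ȳ_st) = Σ W_h² (1 − n_h/N_h) s_h²/n_h, with W_h = N_h/N and N = 3825:
  stratum District I: (225/3825)²·(1 − 36/225)·0.92²/36 = 6.83368e-05
  stratum District II: (1150/3825)²·(1 − 182/1150)·2.21²/182 = 0.00204185
  stratum District III: (1375/3825)²·(1 − 90/1375)·1.52²/90 = 0.00310019
  stratum District IV: (725/3825)²·(1 − 37/725)·1.02²/37 = 0.000958655
  stratum District V: (350/3825)²·(1 − 55/350)·0.98²/55 = 0.00012323
V̂(ȳ_st) = 0.00629225
SE(ȳ_st) = √0.00629225 = 0.0793237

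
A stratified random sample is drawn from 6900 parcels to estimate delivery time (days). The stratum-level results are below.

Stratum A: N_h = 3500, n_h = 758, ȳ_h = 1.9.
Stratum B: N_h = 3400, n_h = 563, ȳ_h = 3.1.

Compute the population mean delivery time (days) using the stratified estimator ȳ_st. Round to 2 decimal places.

N = Σ N_h = 6900. Stratum weights W_h = N_h/N.
ȳ_st = (3500·1.9 + 3400·3.1) / 6900 = 2.4913

ȳ_st ≈ 2.49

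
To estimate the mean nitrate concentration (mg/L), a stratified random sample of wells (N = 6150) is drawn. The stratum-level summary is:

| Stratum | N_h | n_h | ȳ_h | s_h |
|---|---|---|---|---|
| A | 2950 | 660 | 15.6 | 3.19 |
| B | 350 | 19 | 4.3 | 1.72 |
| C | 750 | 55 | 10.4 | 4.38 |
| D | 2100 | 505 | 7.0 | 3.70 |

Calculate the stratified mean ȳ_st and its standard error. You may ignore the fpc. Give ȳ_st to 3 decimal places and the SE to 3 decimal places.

ȳ_st = Σ W_h ȳ_h = (2950·15.6 + 350·4.3 + 750·10.4 + 2100·7.0)/6150 = 11.38618
V̂(ȳ_st) = Σ W_h² s_h²/n_h, with W_h = N_h/N and N = 6150:
  stratum A: (2950/6150)²·3.19²/660 = 0.00354757
  stratum B: (350/6150)²·1.72²/19 = 0.0005043
  stratum C: (750/6150)²·4.38²/55 = 0.0051875
  stratum D: (2100/6150)²·3.70²/505 = 0.00316082
V̂(ȳ_st) = 0.0124002
SE(ȳ_st) = √0.0124002 = 0.111356

ȳ_st ≈ 11.386, SE ≈ 0.111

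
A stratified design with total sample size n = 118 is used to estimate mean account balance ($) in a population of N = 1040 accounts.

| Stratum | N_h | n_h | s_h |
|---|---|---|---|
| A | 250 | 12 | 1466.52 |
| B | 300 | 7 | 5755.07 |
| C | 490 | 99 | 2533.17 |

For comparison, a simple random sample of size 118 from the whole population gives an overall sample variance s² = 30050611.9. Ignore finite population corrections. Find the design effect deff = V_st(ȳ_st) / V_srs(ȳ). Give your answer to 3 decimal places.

V̂(ȳ_st) = Σ W_h² s_h²/n_h, with W_h = N_h/N and N = 1040:
  stratum A: (250/1040)²·1466.52²/12 = 10356.4
  stratum B: (300/1040)²·5755.07²/7 = 393712
  stratum C: (490/1040)²·2533.17²/99 = 14388.6
V_st = 418457
V_srs = s²/n = 30050611.9/118 = 254666
deff = V_st / V_srs = 418457/254666 = 1.6432

deff ≈ 1.643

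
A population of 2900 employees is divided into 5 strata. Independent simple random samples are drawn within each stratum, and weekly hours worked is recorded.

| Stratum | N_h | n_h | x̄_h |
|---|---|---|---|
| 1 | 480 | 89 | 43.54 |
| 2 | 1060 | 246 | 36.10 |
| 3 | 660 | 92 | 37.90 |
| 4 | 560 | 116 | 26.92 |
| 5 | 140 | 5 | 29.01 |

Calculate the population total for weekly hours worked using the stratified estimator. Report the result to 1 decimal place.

τ̂_st = Σ N_h x̄_h = 480·43.54 + 1060·36.10 + 660·37.90 + 560·26.92 + 140·29.01 = 103315.8

τ̂_st ≈ 103315.8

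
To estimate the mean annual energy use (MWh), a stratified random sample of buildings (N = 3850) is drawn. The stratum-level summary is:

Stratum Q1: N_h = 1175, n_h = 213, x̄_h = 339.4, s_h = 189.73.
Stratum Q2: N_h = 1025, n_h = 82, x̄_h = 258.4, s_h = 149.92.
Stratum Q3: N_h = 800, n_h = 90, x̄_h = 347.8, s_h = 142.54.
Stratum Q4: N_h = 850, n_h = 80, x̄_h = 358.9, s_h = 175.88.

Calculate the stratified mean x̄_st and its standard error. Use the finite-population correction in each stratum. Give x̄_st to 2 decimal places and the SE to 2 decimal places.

x̄_st ≈ 323.89, SE ≈ 7.52

x̄_st = Σ W_h x̄_h = (1175·339.4 + 1025·258.4 + 800·347.8 + 850·358.9)/3850 = 323.88571
V̂(x̄_st) = Σ W_h² (1 − n_h/N_h) s_h²/n_h, with W_h = N_h/N and N = 3850:
  stratum Q1: (1175/3850)²·(1 − 213/1175)·189.73²/213 = 12.888
  stratum Q2: (1025/3850)²·(1 − 82/1025)·149.92²/82 = 17.8739
  stratum Q3: (800/3850)²·(1 − 90/800)·142.54²/90 = 8.65083
  stratum Q4: (850/3850)²·(1 − 80/850)·175.88²/80 = 17.0738
V̂(x̄_st) = 56.4865
SE(x̄_st) = √56.4865 = 7.51575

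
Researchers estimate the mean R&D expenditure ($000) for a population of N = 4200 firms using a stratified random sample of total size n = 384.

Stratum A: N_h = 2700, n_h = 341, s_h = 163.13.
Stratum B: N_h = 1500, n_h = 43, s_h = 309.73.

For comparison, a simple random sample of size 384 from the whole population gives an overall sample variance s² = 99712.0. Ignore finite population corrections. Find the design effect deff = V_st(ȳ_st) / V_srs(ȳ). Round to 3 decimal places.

deff ≈ 1.220

V̂(ȳ_st) = Σ W_h² s_h²/n_h, with W_h = N_h/N and N = 4200:
  stratum A: (2700/4200)²·163.13²/341 = 32.2509
  stratum B: (1500/4200)²·309.73²/43 = 284.565
V_st = 316.816
V_srs = s²/n = 99712.0/384 = 259.667
deff = V_st / V_srs = 316.816/259.667 = 1.2201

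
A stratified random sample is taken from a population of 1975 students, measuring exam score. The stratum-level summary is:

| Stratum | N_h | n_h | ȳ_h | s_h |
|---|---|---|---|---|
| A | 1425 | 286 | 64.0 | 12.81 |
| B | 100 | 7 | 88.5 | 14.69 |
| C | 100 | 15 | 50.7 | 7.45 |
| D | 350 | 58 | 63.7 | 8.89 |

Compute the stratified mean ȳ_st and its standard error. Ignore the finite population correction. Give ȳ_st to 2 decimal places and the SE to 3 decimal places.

ȳ_st = Σ W_h ȳ_h = (1425·64.0 + 100·88.5 + 100·50.7 + 350·63.7)/1975 = 64.51392
V̂(ȳ_st) = Σ W_h² s_h²/n_h, with W_h = N_h/N and N = 1975:
  stratum A: (1425/1975)²·12.81²/286 = 0.298695
  stratum B: (100/1975)²·14.69²/7 = 0.0790335
  stratum C: (100/1975)²·7.45²/15 = 0.00948609
  stratum D: (350/1975)²·8.89²/58 = 0.0427935
V̂(ȳ_st) = 0.430008
SE(ȳ_st) = √0.430008 = 0.65575

ȳ_st ≈ 64.51, SE ≈ 0.656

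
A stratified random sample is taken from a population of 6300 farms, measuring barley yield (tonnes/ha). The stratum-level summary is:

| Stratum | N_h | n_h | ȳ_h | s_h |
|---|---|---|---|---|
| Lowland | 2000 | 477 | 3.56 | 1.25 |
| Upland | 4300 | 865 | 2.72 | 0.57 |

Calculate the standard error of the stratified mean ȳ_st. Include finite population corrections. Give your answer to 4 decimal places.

SE(ȳ_st) ≈ 0.0198

V̂(ȳ_st) = Σ W_h² (1 − n_h/N_h) s_h²/n_h, with W_h = N_h/N and N = 6300:
  stratum Lowland: (2000/6300)²·(1 − 477/2000)·1.25²/477 = 0.000251391
  stratum Upland: (4300/6300)²·(1 − 865/4300)·0.57²/865 = 0.000139781
V̂(ȳ_st) = 0.000391172
SE(ȳ_st) = √0.000391172 = 0.0197781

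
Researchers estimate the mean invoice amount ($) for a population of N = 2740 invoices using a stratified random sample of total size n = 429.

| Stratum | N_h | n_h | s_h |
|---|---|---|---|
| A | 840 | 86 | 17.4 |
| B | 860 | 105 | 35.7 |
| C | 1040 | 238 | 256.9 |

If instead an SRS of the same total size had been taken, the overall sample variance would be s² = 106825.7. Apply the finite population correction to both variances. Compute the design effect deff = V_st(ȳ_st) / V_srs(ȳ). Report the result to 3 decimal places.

V̂(ȳ_st) = Σ W_h² (1 − n_h/N_h) s_h²/n_h, with W_h = N_h/N and N = 2740:
  stratum A: (840/2740)²·(1 − 86/840)·17.4²/86 = 0.296995
  stratum B: (860/2740)²·(1 − 105/860)·35.7²/105 = 1.04976
  stratum C: (1040/2740)²·(1 − 238/1040)·256.9²/238 = 30.8076
V_st = 32.1544
V_srs = (1 − 429/2740)·106825.7/429 = 210.023
deff = V_st / V_srs = 32.1544/210.023 = 0.1531

deff ≈ 0.153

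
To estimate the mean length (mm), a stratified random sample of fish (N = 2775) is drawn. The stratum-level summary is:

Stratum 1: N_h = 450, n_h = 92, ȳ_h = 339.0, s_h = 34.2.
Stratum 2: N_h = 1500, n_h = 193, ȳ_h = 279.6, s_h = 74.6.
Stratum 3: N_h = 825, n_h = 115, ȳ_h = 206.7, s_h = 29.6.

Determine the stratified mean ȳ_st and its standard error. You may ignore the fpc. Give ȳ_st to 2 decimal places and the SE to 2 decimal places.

ȳ_st = Σ W_h ȳ_h = (450·339.0 + 1500·279.6 + 825·206.7)/2775 = 267.55946
V̂(ȳ_st) = Σ W_h² s_h²/n_h, with W_h = N_h/N and N = 2775:
  stratum 1: (450/2775)²·34.2²/92 = 0.334321
  stratum 2: (1500/2775)²·74.6²/193 = 8.42514
  stratum 3: (825/2775)²·29.6²/115 = 0.673391
V̂(ȳ_st) = 9.43285
SE(ȳ_st) = √9.43285 = 3.07129

ȳ_st ≈ 267.56, SE ≈ 3.07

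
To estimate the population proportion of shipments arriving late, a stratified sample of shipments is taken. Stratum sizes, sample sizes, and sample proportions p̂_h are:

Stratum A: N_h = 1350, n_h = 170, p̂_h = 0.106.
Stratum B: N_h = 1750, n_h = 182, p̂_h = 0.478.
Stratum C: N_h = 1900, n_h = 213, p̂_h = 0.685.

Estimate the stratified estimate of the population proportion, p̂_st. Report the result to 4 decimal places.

N = 5000; stratum weights W_h = N_h/N.
p̂_st = Σ W_h p̂_h = (1350·0.106 + 1750·0.478 + 1900·0.685)/5000 = 0.45622

p̂_st ≈ 0.4562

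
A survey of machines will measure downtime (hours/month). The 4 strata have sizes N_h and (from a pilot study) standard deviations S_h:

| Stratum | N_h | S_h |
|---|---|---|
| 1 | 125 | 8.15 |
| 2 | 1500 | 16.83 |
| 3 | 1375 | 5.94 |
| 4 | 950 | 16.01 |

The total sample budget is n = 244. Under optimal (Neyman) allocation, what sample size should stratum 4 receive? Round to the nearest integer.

75

Neyman allocation: n_h = n · N_h S_h / Σ N_i S_i, with n = 244.
  stratum 1: N_h·S_h = 125·8.15 = 1018.75
  stratum 2: N_h·S_h = 1500·16.83 = 25245.00
  stratum 3: N_h·S_h = 1375·5.94 = 8167.50
  stratum 4: N_h·S_h = 950·16.01 = 15209.50
Σ N_h S_h = 49640.75
n for stratum 4 = 244·15209.50/49640.75 = 74.760 → 75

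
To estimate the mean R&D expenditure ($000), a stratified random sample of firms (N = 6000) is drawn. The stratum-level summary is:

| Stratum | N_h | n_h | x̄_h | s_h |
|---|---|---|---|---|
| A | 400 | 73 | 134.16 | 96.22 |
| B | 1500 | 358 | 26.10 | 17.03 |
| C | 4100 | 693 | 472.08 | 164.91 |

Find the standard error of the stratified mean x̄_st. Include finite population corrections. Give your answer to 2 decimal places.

V̂(x̄_st) = Σ W_h² (1 − n_h/N_h) s_h²/n_h, with W_h = N_h/N and N = 6000:
  stratum A: (400/6000)²·(1 − 73/400)·96.22²/73 = 0.460801
  stratum B: (1500/6000)²·(1 − 358/1500)·17.03²/358 = 0.0385479
  stratum C: (4100/6000)²·(1 − 693/4100)·164.91²/693 = 15.227
V̂(x̄_st) = 15.7263
SE(x̄_st) = √15.7263 = 3.96565

SE(x̄_st) ≈ 3.97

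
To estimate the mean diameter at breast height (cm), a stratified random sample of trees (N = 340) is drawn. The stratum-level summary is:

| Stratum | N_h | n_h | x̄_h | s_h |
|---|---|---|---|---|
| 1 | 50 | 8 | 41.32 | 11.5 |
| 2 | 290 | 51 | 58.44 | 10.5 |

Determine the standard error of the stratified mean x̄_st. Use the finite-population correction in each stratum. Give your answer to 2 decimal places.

SE(x̄_st) ≈ 1.26

V̂(x̄_st) = Σ W_h² (1 − n_h/N_h) s_h²/n_h, with W_h = N_h/N and N = 340:
  stratum 1: (50/340)²·(1 − 8/50)·11.5²/8 = 0.300308
  stratum 2: (290/340)²·(1 − 51/290)·10.5²/51 = 1.29612
V̂(x̄_st) = 1.59643
SE(x̄_st) = √1.59643 = 1.2635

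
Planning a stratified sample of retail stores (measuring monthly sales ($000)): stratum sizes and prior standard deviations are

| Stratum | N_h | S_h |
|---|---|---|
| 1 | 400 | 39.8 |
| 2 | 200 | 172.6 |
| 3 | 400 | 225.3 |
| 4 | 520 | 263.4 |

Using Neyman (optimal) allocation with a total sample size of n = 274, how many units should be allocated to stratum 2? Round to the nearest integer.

34

Neyman allocation: n_h = n · N_h S_h / Σ N_i S_i, with n = 274.
  stratum 1: N_h·S_h = 400·39.8 = 15920.00
  stratum 2: N_h·S_h = 200·172.6 = 34520.00
  stratum 3: N_h·S_h = 400·225.3 = 90120.00
  stratum 4: N_h·S_h = 520·263.4 = 136968.00
Σ N_h S_h = 277528.00
n for stratum 2 = 274·34520.00/277528.00 = 34.081 → 34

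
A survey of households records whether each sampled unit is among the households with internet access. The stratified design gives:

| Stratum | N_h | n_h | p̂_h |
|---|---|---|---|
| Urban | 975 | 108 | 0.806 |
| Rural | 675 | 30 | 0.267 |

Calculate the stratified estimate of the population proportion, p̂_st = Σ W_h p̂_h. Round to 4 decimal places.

p̂_st ≈ 0.5855

N = 1650; stratum weights W_h = N_h/N.
p̂_st = Σ W_h p̂_h = (975·0.806 + 675·0.267)/1650 = 0.58550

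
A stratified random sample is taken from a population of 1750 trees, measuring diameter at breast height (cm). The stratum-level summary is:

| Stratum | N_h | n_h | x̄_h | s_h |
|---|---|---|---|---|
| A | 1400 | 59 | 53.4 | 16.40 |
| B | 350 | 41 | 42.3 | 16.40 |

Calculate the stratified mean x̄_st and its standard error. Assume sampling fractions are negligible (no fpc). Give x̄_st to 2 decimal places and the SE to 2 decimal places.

x̄_st = Σ W_h x̄_h = (1400·53.4 + 350·42.3)/1750 = 51.18000
V̂(x̄_st) = Σ W_h² s_h²/n_h, with W_h = N_h/N and N = 1750:
  stratum A: (1400/1750)²·16.40²/59 = 2.91753
  stratum B: (350/1750)²·16.40²/41 = 0.2624
V̂(x̄_st) = 3.17993
SE(x̄_st) = √3.17993 = 1.78324

x̄_st ≈ 51.18, SE ≈ 1.78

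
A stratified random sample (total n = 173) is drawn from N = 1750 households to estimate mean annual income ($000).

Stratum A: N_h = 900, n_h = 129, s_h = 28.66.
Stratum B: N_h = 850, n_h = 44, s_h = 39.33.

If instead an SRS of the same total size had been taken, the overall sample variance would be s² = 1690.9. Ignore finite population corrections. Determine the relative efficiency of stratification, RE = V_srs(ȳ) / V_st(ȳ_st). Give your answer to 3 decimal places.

RE ≈ 0.980

V̂(ȳ_st) = Σ W_h² s_h²/n_h, with W_h = N_h/N and N = 1750:
  stratum A: (900/1750)²·28.66²/129 = 1.68411
  stratum B: (850/1750)²·39.33²/44 = 8.29387
V_st = 9.97798
V_srs = s²/n = 1690.9/173 = 9.77399
Relative efficiency = V_srs / V_st = 9.77399/9.97798 = 0.9796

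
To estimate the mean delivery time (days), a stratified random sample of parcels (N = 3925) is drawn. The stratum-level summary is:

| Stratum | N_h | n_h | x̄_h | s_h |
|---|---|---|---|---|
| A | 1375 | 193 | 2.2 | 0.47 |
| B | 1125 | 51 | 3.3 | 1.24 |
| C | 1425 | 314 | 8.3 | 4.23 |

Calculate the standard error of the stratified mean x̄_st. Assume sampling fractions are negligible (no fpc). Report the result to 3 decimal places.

V̂(x̄_st) = Σ W_h² s_h²/n_h, with W_h = N_h/N and N = 3925:
  stratum A: (1375/3925)²·0.47²/193 = 0.000140464
  stratum B: (1125/3925)²·1.24²/51 = 0.00247685
  stratum C: (1425/3925)²·4.23²/314 = 0.00751106
V̂(x̄_st) = 0.0101284
SE(x̄_st) = √0.0101284 = 0.10064

SE(x̄_st) ≈ 0.101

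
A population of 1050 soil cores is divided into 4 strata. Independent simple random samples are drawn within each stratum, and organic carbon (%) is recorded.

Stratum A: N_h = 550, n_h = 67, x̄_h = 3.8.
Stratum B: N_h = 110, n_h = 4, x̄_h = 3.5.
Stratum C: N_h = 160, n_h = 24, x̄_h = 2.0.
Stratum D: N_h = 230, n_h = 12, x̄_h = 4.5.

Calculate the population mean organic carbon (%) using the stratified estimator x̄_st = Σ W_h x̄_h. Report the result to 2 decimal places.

N = Σ N_h = 1050. Stratum weights W_h = N_h/N.
x̄_st = (550·3.8 + 110·3.5 + 160·2.0 + 230·4.5) / 1050 = 3.6476

x̄_st ≈ 3.65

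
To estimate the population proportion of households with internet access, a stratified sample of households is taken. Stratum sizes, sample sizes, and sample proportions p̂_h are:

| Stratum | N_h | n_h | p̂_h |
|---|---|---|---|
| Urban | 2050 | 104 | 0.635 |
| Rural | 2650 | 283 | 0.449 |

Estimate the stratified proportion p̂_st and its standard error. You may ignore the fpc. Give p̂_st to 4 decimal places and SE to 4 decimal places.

N = 4700; stratum weights W_h = N_h/N.
p̂_st = Σ W_h p̂_h = (2050·0.635 + 2650·0.449)/4700 = 0.53013
V̂(p̂_st) = Σ W_h² p̂_h(1−p̂_h)/(n_h−1):
  stratum Urban: (2050/4700)²·0.635·0.365/103 = 0.000428096
  stratum Rural: (2650/4700)²·0.449·0.551/282 = 0.000278898
V̂(p̂_st) = 0.000706994; SE = √V̂ = 0.0265894

p̂_st ≈ 0.5301, SE ≈ 0.0266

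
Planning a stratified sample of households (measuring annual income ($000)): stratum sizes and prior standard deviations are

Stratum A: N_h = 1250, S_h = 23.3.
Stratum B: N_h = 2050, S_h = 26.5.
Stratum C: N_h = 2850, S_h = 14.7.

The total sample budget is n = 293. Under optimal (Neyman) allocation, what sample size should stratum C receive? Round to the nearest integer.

98

Neyman allocation: n_h = n · N_h S_h / Σ N_i S_i, with n = 293.
  stratum A: N_h·S_h = 1250·23.3 = 29125.00
  stratum B: N_h·S_h = 2050·26.5 = 54325.00
  stratum C: N_h·S_h = 2850·14.7 = 41895.00
Σ N_h S_h = 125345.00
n for stratum C = 293·41895.00/125345.00 = 97.932 → 98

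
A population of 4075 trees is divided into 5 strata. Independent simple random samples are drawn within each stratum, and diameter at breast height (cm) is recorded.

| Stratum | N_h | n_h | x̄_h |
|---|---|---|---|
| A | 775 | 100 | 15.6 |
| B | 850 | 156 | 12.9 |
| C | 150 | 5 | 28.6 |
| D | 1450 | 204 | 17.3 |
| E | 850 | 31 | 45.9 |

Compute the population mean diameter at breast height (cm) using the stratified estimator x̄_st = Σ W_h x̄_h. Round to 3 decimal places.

N = Σ N_h = 4075. Stratum weights W_h = N_h/N.
x̄_st = (775·15.6 + 850·12.9 + 150·28.6 + 1450·17.3 + 850·45.9) / 4075 = 22.44049

x̄_st ≈ 22.440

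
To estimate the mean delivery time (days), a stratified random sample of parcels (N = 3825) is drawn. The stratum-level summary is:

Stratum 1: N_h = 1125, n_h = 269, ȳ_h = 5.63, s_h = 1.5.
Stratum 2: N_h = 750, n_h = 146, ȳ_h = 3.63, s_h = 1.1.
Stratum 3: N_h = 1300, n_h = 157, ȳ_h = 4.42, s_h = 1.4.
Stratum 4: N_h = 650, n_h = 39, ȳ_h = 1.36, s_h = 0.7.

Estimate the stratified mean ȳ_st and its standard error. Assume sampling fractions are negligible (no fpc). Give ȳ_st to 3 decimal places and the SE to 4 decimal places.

ȳ_st ≈ 4.101, SE ≈ 0.0534

ȳ_st = Σ W_h ȳ_h = (1125·5.63 + 750·3.63 + 1300·4.42 + 650·1.36)/3825 = 4.10098
V̂(ȳ_st) = Σ W_h² s_h²/n_h, with W_h = N_h/N and N = 3825:
  stratum 1: (1125/3825)²·1.5²/269 = 0.000723556
  stratum 2: (750/3825)²·1.1²/146 = 0.000318634
  stratum 3: (1300/3825)²·1.4²/157 = 0.00144205
  stratum 4: (650/3825)²·0.7²/39 = 0.000362823
V̂(ȳ_st) = 0.00284706
SE(ȳ_st) = √0.00284706 = 0.0533579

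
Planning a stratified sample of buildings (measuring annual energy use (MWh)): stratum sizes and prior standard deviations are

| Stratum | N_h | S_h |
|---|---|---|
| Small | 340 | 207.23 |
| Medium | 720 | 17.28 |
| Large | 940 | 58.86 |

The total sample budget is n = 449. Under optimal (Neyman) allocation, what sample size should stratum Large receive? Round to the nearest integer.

180

Neyman allocation: n_h = n · N_h S_h / Σ N_i S_i, with n = 449.
  stratum Small: N_h·S_h = 340·207.23 = 70458.20
  stratum Medium: N_h·S_h = 720·17.28 = 12441.60
  stratum Large: N_h·S_h = 940·58.86 = 55328.40
Σ N_h S_h = 138228.20
n for stratum Large = 449·55328.40/138228.20 = 179.721 → 180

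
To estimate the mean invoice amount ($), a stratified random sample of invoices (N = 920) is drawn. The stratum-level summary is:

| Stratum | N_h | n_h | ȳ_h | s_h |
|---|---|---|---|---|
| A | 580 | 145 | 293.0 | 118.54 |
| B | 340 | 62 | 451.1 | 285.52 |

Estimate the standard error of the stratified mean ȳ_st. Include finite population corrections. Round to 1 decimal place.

SE(ȳ_st) ≈ 13.3

V̂(ȳ_st) = Σ W_h² (1 − n_h/N_h) s_h²/n_h, with W_h = N_h/N and N = 920:
  stratum A: (580/920)²·(1 − 145/580)·118.54²/145 = 28.8871
  stratum B: (340/920)²·(1 − 62/340)·285.52²/62 = 146.835
V̂(ȳ_st) = 175.722
SE(ȳ_st) = √175.722 = 13.256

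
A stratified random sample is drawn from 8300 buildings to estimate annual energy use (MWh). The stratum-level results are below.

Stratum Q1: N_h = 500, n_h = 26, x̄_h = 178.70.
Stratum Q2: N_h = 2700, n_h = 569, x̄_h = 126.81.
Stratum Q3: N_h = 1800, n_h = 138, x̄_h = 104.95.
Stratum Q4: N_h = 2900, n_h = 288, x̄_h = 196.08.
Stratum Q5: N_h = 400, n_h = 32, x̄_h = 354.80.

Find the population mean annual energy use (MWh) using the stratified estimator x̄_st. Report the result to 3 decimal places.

N = Σ N_h = 8300. Stratum weights W_h = N_h/N.
x̄_st = (500·178.70 + 2700·126.81 + 1800·104.95 + 2900·196.08 + 400·354.80) / 8300 = 160.38542

x̄_st ≈ 160.385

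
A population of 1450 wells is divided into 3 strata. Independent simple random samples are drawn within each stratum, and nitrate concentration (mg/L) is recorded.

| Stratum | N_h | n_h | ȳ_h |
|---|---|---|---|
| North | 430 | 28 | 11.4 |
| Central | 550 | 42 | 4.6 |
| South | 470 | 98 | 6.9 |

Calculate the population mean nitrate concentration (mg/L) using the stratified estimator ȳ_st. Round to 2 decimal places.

ȳ_st ≈ 7.36

N = Σ N_h = 1450. Stratum weights W_h = N_h/N.
ȳ_st = (430·11.4 + 550·4.6 + 470·6.9) / 1450 = 7.3621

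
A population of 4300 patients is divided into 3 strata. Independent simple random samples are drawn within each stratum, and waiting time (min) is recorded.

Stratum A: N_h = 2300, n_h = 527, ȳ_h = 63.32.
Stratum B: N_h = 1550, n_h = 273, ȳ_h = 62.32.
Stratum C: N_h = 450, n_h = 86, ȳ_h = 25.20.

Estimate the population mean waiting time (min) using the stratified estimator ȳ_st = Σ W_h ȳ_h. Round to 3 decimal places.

ȳ_st ≈ 58.970

N = Σ N_h = 4300. Stratum weights W_h = N_h/N.
ȳ_st = (2300·63.32 + 1550·62.32 + 450·25.20) / 4300 = 58.97023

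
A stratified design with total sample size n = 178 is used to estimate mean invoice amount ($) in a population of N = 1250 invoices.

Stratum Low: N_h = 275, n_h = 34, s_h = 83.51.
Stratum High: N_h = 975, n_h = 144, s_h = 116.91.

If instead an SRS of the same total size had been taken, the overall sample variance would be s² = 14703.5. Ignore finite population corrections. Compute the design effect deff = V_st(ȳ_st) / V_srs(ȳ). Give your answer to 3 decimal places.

deff ≈ 0.819

V̂(ȳ_st) = Σ W_h² s_h²/n_h, with W_h = N_h/N and N = 1250:
  stratum Low: (275/1250)²·83.51²/34 = 9.92758
  stratum High: (975/1250)²·116.91²/144 = 57.7471
V_st = 67.6747
V_srs = s²/n = 14703.5/178 = 82.6039
deff = V_st / V_srs = 67.6747/82.6039 = 0.8193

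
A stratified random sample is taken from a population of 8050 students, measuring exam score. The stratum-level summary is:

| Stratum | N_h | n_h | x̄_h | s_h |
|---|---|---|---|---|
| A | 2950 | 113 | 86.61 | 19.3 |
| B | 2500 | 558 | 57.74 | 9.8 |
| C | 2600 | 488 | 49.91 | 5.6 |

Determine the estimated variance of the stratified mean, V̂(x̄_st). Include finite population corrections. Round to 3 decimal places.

V̂(x̄_st) = Σ W_h² (1 − n_h/N_h) s_h²/n_h, with W_h = N_h/N and N = 8050:
  stratum A: (2950/8050)²·(1 − 113/2950)·19.3²/113 = 0.425722
  stratum B: (2500/8050)²·(1 − 558/2500)·9.8²/558 = 0.0128948
  stratum C: (2600/8050)²·(1 − 488/2600)·5.6²/488 = 0.00544542
V̂(x̄_st) = 0.444062

V̂(x̄_st) ≈ 0.444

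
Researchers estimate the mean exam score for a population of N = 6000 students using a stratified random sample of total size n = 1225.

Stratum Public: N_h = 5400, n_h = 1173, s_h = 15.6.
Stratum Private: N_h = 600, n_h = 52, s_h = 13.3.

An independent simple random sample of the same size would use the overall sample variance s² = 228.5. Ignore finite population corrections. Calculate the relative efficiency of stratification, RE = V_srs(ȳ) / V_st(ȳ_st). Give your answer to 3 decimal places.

RE ≈ 0.923

V̂(ȳ_st) = Σ W_h² s_h²/n_h, with W_h = N_h/N and N = 6000:
  stratum Public: (5400/6000)²·15.6²/1173 = 0.168049
  stratum Private: (600/6000)²·13.3²/52 = 0.0340173
V_st = 0.202066
V_srs = s²/n = 228.5/1225 = 0.186531
Relative efficiency = V_srs / V_st = 0.186531/0.202066 = 0.9231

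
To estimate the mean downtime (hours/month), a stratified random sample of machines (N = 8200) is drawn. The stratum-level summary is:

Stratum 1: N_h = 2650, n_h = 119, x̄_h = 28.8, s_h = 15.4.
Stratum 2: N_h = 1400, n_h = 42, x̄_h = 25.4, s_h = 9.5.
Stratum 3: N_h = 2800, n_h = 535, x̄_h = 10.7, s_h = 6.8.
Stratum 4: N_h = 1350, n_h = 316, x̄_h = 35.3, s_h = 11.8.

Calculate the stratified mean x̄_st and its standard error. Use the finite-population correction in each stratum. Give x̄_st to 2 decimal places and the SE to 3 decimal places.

x̄_st ≈ 23.11, SE ≈ 0.526

x̄_st = Σ W_h x̄_h = (2650·28.8 + 1400·25.4 + 2800·10.7 + 1350·35.3)/8200 = 23.10915
V̂(x̄_st) = Σ W_h² (1 − n_h/N_h) s_h²/n_h, with W_h = N_h/N and N = 8200:
  stratum 1: (2650/8200)²·(1 − 119/2650)·15.4²/119 = 0.198795
  stratum 2: (1400/8200)²·(1 − 42/1400)·9.5²/42 = 0.0607572
  stratum 3: (2800/8200)²·(1 − 535/2800)·6.8²/535 = 0.00815197
  stratum 4: (1350/8200)²·(1 − 316/1350)·11.8²/316 = 0.00914752
V̂(x̄_st) = 0.276851
SE(x̄_st) = √0.276851 = 0.526167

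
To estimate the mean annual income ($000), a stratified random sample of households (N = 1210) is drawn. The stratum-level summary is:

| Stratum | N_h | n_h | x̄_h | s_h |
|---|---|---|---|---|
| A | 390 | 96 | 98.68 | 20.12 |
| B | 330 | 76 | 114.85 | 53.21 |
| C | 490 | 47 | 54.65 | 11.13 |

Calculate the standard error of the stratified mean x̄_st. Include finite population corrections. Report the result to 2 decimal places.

SE(x̄_st) ≈ 1.69

V̂(x̄_st) = Σ W_h² (1 − n_h/N_h) s_h²/n_h, with W_h = N_h/N and N = 1210:
  stratum A: (390/1210)²·(1 − 96/390)·20.12²/96 = 0.330237
  stratum B: (330/1210)²·(1 − 76/330)·53.21²/76 = 2.1328
  stratum C: (490/1210)²·(1 − 47/490)·11.13²/47 = 0.39077
V̂(x̄_st) = 2.85381
SE(x̄_st) = √2.85381 = 1.68932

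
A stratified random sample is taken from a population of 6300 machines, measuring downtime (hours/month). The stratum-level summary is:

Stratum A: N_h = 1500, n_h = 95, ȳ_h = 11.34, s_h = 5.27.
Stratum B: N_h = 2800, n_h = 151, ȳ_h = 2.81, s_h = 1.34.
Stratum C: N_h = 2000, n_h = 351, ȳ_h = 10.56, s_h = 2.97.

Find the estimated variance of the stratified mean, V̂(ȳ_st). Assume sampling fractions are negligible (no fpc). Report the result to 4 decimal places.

V̂(ȳ_st) ≈ 0.0215

V̂(ȳ_st) = Σ W_h² s_h²/n_h, with W_h = N_h/N and N = 6300:
  stratum A: (1500/6300)²·5.27²/95 = 0.0165729
  stratum B: (2800/6300)²·1.34²/151 = 0.00234892
  stratum C: (2000/6300)²·2.97²/351 = 0.00253271
V̂(ȳ_st) = 0.0214545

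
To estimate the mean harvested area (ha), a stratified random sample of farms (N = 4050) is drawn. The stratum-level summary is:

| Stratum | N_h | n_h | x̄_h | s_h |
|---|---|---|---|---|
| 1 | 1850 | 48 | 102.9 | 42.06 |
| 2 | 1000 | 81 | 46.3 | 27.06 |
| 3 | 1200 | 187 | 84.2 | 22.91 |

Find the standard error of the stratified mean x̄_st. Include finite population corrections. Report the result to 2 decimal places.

V̂(x̄_st) = Σ W_h² (1 − n_h/N_h) s_h²/n_h, with W_h = N_h/N and N = 4050:
  stratum 1: (1850/4050)²·(1 − 48/1850)·42.06²/48 = 7.49055
  stratum 2: (1000/4050)²·(1 − 81/1000)·27.06²/81 = 0.506496
  stratum 3: (1200/4050)²·(1 − 187/1200)·22.91²/187 = 0.208012
V̂(x̄_st) = 8.20506
SE(x̄_st) = √8.20506 = 2.86445

SE(x̄_st) ≈ 2.86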